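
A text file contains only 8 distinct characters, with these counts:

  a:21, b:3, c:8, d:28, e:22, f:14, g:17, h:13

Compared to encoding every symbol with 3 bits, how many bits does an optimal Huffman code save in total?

17

Fixed-length: 3 bits × 126 symbols = 378 bits.
Huffman merges:
combine b(3), c(8) → 11
combine 11, h(13) → 24
combine f(14), g(17) → 31
combine a(21), e(22) → 43
combine 24, d(28) → 52
combine 31, 43 → 74
combine 52, 74 → 126
Huffman total = 11 + 24 + 31 + 43 + 52 + 74 + 126 = 361 bits.
Saving = 378 − 361 = 17 bits.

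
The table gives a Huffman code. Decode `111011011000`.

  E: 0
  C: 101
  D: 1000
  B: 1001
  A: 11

ACCD

Read left to right; each codeword is recognised as soon as it completes (prefix code):
  11→A | 101→C | 101→C | 1000→D
Decoded message: ACCD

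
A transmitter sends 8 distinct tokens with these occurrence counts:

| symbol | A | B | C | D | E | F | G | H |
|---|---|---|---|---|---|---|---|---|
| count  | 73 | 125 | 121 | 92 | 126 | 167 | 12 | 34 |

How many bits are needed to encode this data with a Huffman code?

Build the Huffman tree bottom-up:
merge G(12) and H(34): 46
merge 46 and A(73): 119
merge D(92) and 119: 211
merge C(121) and B(125): 246
merge E(126) and F(167): 293
merge 211 and 246: 457
merge 293 and 457: 750
Total encoded bits = sum of merged weights = 46 + 119 + 211 + 246 + 293 + 457 + 750 = 2122.

2122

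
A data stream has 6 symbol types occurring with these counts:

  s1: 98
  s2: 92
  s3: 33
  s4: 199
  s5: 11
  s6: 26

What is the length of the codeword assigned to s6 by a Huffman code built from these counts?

Build the tree from the bottom:
combine s5(11), s6(26) → 37
combine s3(33), 37 → 70
combine 70, s2(92) → 162
combine s1(98), 162 → 260
combine s4(199), 260 → 459
s6 sits 5 levels below the root, so its codeword is 5 bits.

5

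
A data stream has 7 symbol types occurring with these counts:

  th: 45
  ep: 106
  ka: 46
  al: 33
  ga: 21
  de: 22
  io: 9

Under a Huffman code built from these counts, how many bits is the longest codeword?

Merge the two lowest-weight nodes at each step:
combine io(9), ga(21) → 30
combine de(22), 30 → 52
combine al(33), th(45) → 78
combine ka(46), 52 → 98
combine 78, 98 → 176
combine ep(106), 176 → 282
Maximum depth reached is 5.

5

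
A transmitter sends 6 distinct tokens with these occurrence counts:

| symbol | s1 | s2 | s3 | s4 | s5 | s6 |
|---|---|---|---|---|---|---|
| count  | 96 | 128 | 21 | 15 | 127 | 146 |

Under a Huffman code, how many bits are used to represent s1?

Huffman merges, smallest pair first:
combine s4(15), s3(21) → 36
combine 36, s1(96) → 132
combine s5(127), s2(128) → 255
combine 132, s6(146) → 278
combine 255, 278 → 533
The subtree containing s1 is merged 3 times, so code length = 3.

3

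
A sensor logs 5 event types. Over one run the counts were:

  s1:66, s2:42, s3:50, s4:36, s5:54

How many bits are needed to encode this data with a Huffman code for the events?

Greedily combine the two least-frequent nodes:
s4(36) + s2(42) → 78
s3(50) + s5(54) → 104
s1(66) + 78 → 144
104 + 144 → 248
The encoded length is the sum of every internal node's weight: 78 + 104 + 144 + 248 = 574 bits.

574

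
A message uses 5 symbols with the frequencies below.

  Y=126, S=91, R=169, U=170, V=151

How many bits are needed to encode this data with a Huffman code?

1631

Merge the two smallest weights repeatedly:
combine S(91), Y(126) → 217
combine V(151), R(169) → 320
combine U(170), 217 → 387
combine 320, 387 → 707
The encoded length is the sum of every internal node's weight: 217 + 320 + 387 + 707 = 1631 bits.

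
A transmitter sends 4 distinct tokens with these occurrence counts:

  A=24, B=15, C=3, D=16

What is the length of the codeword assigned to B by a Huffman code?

Huffman merges, smallest pair first:
combine C(3), B(15) → 18
combine D(16), 18 → 34
combine A(24), 34 → 58
B sits 3 levels below the root, so its codeword is 3 bits.

3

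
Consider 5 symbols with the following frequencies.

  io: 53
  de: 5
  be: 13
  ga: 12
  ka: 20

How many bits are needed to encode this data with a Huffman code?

200

Merge the two smallest weights repeatedly:
merge de(5) and ga(12): 17
merge be(13) and 17: 30
merge ka(20) and 30: 50
merge 50 and io(53): 103
Each symbol's bit-cost is frequency × depth; summing gives 200 bits (equivalently 17 + 30 + 50 + 103).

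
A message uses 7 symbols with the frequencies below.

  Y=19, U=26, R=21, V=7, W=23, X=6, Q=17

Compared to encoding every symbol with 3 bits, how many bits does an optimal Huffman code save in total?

Fixed-length: 3 bits × 119 symbols = 357 bits.
Huffman merges:
X(6) + V(7) → 13
13 + Q(17) → 30
Y(19) + R(21) → 40
W(23) + U(26) → 49
30 + 40 → 70
49 + 70 → 119
Huffman total = 13 + 30 + 40 + 49 + 70 + 119 = 321 bits.
Saving = 357 − 321 = 36 bits.

36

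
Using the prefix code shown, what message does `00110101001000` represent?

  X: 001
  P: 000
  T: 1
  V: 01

Read left to right; each codeword is recognised as soon as it completes (prefix code):
  001→X | 1→T | 01→V | 01→V | 001→X | 000→P
Decoded message: XTVVXP

XTVVXP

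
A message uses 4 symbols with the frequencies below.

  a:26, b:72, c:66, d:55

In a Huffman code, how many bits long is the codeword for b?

Build the tree from the bottom:
merge a(26) and d(55): 81
merge c(66) and b(72): 138
merge 81 and 138: 219
b sits 2 levels below the root, so its codeword is 2 bits.

2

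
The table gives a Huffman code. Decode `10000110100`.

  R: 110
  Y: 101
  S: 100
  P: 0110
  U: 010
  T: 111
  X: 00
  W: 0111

Read left to right; each codeword is recognised as soon as it completes (prefix code):
  100→S | 00→X | 110→R | 100→S
Decoded message: SXRS

SXRS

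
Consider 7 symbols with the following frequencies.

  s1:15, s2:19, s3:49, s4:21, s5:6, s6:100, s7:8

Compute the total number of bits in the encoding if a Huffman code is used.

Build the Huffman tree bottom-up:
combine s5(6), s7(8) → 14
combine 14, s1(15) → 29
combine s2(19), s4(21) → 40
combine 29, 40 → 69
combine s3(49), 69 → 118
combine s6(100), 118 → 218
Total encoded bits = sum of merged weights = 14 + 29 + 40 + 69 + 118 + 218 = 488.

488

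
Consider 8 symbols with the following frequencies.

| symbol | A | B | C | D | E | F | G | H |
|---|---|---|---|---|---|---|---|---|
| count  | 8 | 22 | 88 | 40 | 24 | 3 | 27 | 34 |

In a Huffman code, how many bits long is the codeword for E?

3

Huffman merges, smallest pair first:
F(3) + A(8) → 11
11 + B(22) → 33
E(24) + G(27) → 51
33 + H(34) → 67
D(40) + 51 → 91
67 + C(88) → 155
91 + 155 → 246
The subtree containing E is merged 3 times, so code length = 3.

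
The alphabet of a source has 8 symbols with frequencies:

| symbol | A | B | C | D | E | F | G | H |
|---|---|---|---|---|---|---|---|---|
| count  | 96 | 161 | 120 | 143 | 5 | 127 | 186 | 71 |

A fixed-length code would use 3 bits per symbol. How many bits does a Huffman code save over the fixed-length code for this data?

Fixed-length: 3 bits × 909 symbols = 2727 bits.
Huffman merges:
merge E(5) and H(71): 76
merge 76 and A(96): 172
merge C(120) and F(127): 247
merge D(143) and B(161): 304
merge 172 and G(186): 358
merge 247 and 304: 551
merge 358 and 551: 909
Huffman total = 76 + 172 + 247 + 304 + 358 + 551 + 909 = 2617 bits.
Saving = 2727 − 2617 = 110 bits.

110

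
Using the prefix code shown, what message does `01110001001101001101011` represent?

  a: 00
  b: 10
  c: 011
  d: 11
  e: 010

cbabceced

Read left to right; each codeword is recognised as soon as it completes (prefix code):
  011→c | 10→b | 00→a | 10→b | 011→c | 010→e | 011→c | 010→e | 11→d
Decoded message: cbabceced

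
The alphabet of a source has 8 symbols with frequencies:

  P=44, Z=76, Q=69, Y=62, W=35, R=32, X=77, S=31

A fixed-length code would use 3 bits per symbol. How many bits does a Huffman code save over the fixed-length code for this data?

14

Fixed-length: 3 bits × 426 symbols = 1278 bits.
Huffman merges:
merge S(31) and R(32): 63
merge W(35) and P(44): 79
merge Y(62) and 63: 125
merge Q(69) and Z(76): 145
merge X(77) and 79: 156
merge 125 and 145: 270
merge 156 and 270: 426
Huffman total = 63 + 79 + 125 + 145 + 156 + 270 + 426 = 1264 bits.
Saving = 1278 − 1264 = 14 bits.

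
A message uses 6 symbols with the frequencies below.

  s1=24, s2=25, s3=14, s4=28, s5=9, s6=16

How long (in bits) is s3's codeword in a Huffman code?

Build the tree from the bottom:
combine s5(9), s3(14) → 23
combine s6(16), 23 → 39
combine s1(24), s2(25) → 49
combine s4(28), 39 → 67
combine 49, 67 → 116
The subtree containing s3 is merged 4 times, so code length = 4.

4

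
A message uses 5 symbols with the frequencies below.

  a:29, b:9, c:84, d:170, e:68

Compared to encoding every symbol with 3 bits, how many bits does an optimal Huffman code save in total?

386

Fixed-length: 3 bits × 360 symbols = 1080 bits.
Huffman merges:
merge b(9) and a(29): 38
merge 38 and e(68): 106
merge c(84) and 106: 190
merge d(170) and 190: 360
Huffman total = 38 + 106 + 190 + 360 = 694 bits.
Saving = 1080 − 694 = 386 bits.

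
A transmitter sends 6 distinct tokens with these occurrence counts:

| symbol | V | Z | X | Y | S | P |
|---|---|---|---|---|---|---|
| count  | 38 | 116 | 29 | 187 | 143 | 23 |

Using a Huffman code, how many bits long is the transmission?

Build the Huffman tree bottom-up:
combine P(23), X(29) → 52
combine V(38), 52 → 90
combine 90, Z(116) → 206
combine S(143), Y(187) → 330
combine 206, 330 → 536
Total encoded bits = sum of merged weights = 52 + 90 + 206 + 330 + 536 = 1214.

1214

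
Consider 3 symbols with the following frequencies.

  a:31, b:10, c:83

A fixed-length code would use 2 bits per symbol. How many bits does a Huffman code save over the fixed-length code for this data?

Fixed-length: 2 bits × 124 symbols = 248 bits.
Huffman merges:
b(10) + a(31) → 41
41 + c(83) → 124
Huffman total = 41 + 124 = 165 bits.
Saving = 248 − 165 = 83 bits.

83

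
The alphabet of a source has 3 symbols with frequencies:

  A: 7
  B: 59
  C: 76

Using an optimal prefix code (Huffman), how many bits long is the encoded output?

208

Merge the two smallest weights repeatedly:
combine A(7), B(59) → 66
combine 66, C(76) → 142
Total encoded bits = sum of merged weights = 66 + 142 = 208.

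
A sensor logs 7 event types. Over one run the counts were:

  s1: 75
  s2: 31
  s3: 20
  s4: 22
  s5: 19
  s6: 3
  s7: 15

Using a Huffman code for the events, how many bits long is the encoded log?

Merge the two smallest weights repeatedly:
merge s6(3) and s7(15): 18
merge 18 and s5(19): 37
merge s3(20) and s4(22): 42
merge s2(31) and 37: 68
merge 42 and 68: 110
merge s1(75) and 110: 185
Each symbol's bit-cost is frequency × depth; summing gives 460 bits (equivalently 18 + 37 + 42 + 68 + 110 + 185).

460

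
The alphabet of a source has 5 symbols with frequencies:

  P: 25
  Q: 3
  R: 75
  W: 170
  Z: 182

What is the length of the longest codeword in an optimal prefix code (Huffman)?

Merge the two lowest-weight nodes at each step:
combine Q(3), P(25) → 28
combine 28, R(75) → 103
combine 103, W(170) → 273
combine Z(182), 273 → 455
Maximum depth reached is 4.

4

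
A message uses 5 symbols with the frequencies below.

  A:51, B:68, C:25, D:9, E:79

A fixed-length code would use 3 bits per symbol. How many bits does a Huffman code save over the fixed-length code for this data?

Fixed-length: 3 bits × 232 symbols = 696 bits.
Huffman merges:
merge D(9) and C(25): 34
merge 34 and A(51): 85
merge B(68) and E(79): 147
merge 85 and 147: 232
Huffman total = 34 + 85 + 147 + 232 = 498 bits.
Saving = 696 − 498 = 198 bits.

198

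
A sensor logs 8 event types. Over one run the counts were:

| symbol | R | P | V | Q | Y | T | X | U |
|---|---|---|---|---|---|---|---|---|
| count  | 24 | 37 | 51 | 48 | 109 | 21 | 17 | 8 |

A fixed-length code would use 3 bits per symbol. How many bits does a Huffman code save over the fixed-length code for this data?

Fixed-length: 3 bits × 315 symbols = 945 bits.
Huffman merges:
merge U(8) and X(17): 25
merge T(21) and R(24): 45
merge 25 and P(37): 62
merge 45 and Q(48): 93
merge V(51) and 62: 113
merge 93 and Y(109): 202
merge 113 and 202: 315
Huffman total = 25 + 45 + 62 + 93 + 113 + 202 + 315 = 855 bits.
Saving = 945 − 855 = 90 bits.

90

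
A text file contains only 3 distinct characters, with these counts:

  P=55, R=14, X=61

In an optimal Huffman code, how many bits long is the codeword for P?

2

Repeatedly merge the two smallest:
R(14) + P(55) → 69
X(61) + 69 → 130
P sits 2 levels below the root, so its codeword is 2 bits.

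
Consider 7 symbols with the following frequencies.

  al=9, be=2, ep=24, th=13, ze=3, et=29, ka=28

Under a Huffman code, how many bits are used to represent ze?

Huffman merges, smallest pair first:
be(2) + ze(3) → 5
5 + al(9) → 14
th(13) + 14 → 27
ep(24) + 27 → 51
ka(28) + et(29) → 57
51 + 57 → 108
The subtree containing ze is merged 5 times, so code length = 5.

5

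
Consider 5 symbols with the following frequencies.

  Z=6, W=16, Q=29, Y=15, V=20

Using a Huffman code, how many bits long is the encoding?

193

Build the Huffman tree bottom-up:
Z(6) + Y(15) → 21
W(16) + V(20) → 36
21 + Q(29) → 50
36 + 50 → 86
The encoded length is the sum of every internal node's weight: 21 + 36 + 50 + 86 = 193 bits.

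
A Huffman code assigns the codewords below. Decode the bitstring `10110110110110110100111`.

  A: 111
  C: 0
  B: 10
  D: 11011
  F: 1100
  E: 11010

Read left to right; each codeword is recognised as soon as it completes (prefix code):
  10→B | 11011→D | 0→C | 11011→D | 0→C | 11010→E | 0→C | 111→A
Decoded message: BDCDCECA

BDCDCECA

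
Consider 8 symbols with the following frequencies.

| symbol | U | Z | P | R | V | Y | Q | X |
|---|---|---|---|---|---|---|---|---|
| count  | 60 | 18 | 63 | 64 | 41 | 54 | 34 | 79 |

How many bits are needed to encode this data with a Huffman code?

Build the Huffman tree bottom-up:
merge Z(18) and Q(34): 52
merge V(41) and 52: 93
merge Y(54) and U(60): 114
merge P(63) and R(64): 127
merge X(79) and 93: 172
merge 114 and 127: 241
merge 172 and 241: 413
The encoded length is the sum of every internal node's weight: 52 + 93 + 114 + 127 + 172 + 241 + 413 = 1212 bits.

1212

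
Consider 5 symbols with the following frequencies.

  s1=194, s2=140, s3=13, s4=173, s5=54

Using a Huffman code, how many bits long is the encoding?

1215

Greedily combine the two least-frequent nodes:
s3(13) + s5(54) → 67
67 + s2(140) → 207
s4(173) + s1(194) → 367
207 + 367 → 574
The encoded length is the sum of every internal node's weight: 67 + 207 + 367 + 574 = 1215 bits.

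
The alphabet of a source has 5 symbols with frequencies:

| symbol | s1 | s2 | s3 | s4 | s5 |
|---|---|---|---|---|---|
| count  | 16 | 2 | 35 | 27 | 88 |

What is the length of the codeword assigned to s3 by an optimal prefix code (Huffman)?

Build the tree from the bottom:
s2(2) + s1(16) → 18
18 + s4(27) → 45
s3(35) + 45 → 80
80 + s5(88) → 168
The subtree containing s3 is merged 2 times, so code length = 2.

2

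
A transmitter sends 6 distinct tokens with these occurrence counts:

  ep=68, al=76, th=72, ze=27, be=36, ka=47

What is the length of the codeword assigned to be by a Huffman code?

Huffman merges, smallest pair first:
combine ze(27), be(36) → 63
combine ka(47), 63 → 110
combine ep(68), th(72) → 140
combine al(76), 110 → 186
combine 140, 186 → 326
be sits 4 levels below the root, so its codeword is 4 bits.

4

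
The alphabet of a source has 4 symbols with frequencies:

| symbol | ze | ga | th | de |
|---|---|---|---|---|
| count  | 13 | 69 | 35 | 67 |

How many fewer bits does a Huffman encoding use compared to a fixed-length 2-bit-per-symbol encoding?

21

Fixed-length: 2 bits × 184 symbols = 368 bits.
Huffman merges:
merge ze(13) and th(35): 48
merge 48 and de(67): 115
merge ga(69) and 115: 184
Huffman total = 48 + 115 + 184 = 347 bits.
Saving = 368 − 347 = 21 bits.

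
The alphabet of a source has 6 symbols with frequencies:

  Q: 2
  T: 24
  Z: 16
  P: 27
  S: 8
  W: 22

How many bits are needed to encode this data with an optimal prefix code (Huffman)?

234

Greedily combine the two least-frequent nodes:
merge Q(2) and S(8): 10
merge 10 and Z(16): 26
merge W(22) and T(24): 46
merge 26 and P(27): 53
merge 46 and 53: 99
Total encoded bits = sum of merged weights = 10 + 26 + 46 + 53 + 99 = 234.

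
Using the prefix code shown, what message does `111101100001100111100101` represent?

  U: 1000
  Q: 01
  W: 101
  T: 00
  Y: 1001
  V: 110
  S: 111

SWUQYSTW

Read left to right; each codeword is recognised as soon as it completes (prefix code):
  111→S | 101→W | 1000→U | 01→Q | 1001→Y | 111→S | 00→T | 101→W
Decoded message: SWUQYSTW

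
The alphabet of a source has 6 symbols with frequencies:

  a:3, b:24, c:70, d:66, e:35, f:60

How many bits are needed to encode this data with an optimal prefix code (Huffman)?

605

Build the Huffman tree bottom-up:
a(3) + b(24) → 27
27 + e(35) → 62
f(60) + 62 → 122
d(66) + c(70) → 136
122 + 136 → 258
Each symbol's bit-cost is frequency × depth; summing gives 605 bits (equivalently 27 + 62 + 122 + 136 + 258).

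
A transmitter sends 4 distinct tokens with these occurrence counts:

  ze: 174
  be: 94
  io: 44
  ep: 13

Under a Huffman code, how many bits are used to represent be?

Repeatedly merge the two smallest:
merge ep(13) and io(44): 57
merge 57 and be(94): 151
merge 151 and ze(174): 325
The subtree containing be is merged 2 times, so code length = 2.

2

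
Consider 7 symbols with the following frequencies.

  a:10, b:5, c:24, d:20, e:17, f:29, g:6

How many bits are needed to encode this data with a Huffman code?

291

Build the Huffman tree bottom-up:
merge b(5) and g(6): 11
merge a(10) and 11: 21
merge e(17) and d(20): 37
merge 21 and c(24): 45
merge f(29) and 37: 66
merge 45 and 66: 111
Each symbol's bit-cost is frequency × depth; summing gives 291 bits (equivalently 11 + 21 + 37 + 45 + 66 + 111).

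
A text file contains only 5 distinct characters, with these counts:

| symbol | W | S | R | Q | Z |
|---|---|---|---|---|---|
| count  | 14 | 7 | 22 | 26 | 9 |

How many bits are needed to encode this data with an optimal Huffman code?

Build the Huffman tree bottom-up:
combine S(7), Z(9) → 16
combine W(14), 16 → 30
combine R(22), Q(26) → 48
combine 30, 48 → 78
Total encoded bits = sum of merged weights = 16 + 30 + 48 + 78 = 172.

172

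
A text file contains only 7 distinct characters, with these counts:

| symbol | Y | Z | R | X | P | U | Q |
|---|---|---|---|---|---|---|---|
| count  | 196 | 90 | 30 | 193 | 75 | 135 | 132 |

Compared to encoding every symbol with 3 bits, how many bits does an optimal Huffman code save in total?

Fixed-length: 3 bits × 851 symbols = 2553 bits.
Huffman merges:
merge R(30) and P(75): 105
merge Z(90) and 105: 195
merge Q(132) and U(135): 267
merge X(193) and 195: 388
merge Y(196) and 267: 463
merge 388 and 463: 851
Huffman total = 105 + 195 + 267 + 388 + 463 + 851 = 2269 bits.
Saving = 2553 − 2269 = 284 bits.

284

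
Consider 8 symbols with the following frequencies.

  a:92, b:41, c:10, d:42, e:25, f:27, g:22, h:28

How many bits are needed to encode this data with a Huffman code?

801

Build the Huffman tree bottom-up:
combine c(10), g(22) → 32
combine e(25), f(27) → 52
combine h(28), 32 → 60
combine b(41), d(42) → 83
combine 52, 60 → 112
combine 83, a(92) → 175
combine 112, 175 → 287
Total encoded bits = sum of merged weights = 32 + 52 + 60 + 83 + 112 + 175 + 287 = 801.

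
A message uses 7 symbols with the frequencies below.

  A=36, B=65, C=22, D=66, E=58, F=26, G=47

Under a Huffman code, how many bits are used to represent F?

4

Repeatedly merge the two smallest:
combine C(22), F(26) → 48
combine A(36), G(47) → 83
combine 48, E(58) → 106
combine B(65), D(66) → 131
combine 83, 106 → 189
combine 131, 189 → 320
F's leaf is at depth 4, giving a 4-bit codeword.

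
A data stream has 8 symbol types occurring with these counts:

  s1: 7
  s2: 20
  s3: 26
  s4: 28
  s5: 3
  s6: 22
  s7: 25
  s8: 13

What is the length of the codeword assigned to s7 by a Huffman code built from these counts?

3

Build the tree from the bottom:
combine s5(3), s1(7) → 10
combine 10, s8(13) → 23
combine s2(20), s6(22) → 42
combine 23, s7(25) → 48
combine s3(26), s4(28) → 54
combine 42, 48 → 90
combine 54, 90 → 144
The subtree containing s7 is merged 3 times, so code length = 3.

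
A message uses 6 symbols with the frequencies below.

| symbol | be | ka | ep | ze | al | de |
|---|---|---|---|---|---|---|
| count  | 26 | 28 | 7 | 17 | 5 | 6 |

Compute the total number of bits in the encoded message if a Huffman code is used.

207

Merge the two smallest weights repeatedly:
al(5) + de(6) → 11
ep(7) + 11 → 18
ze(17) + 18 → 35
be(26) + ka(28) → 54
35 + 54 → 89
The encoded length is the sum of every internal node's weight: 11 + 18 + 35 + 54 + 89 = 207 bits.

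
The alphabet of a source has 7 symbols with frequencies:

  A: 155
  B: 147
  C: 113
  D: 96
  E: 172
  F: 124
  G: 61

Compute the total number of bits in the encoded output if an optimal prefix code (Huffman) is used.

Merge the two smallest weights repeatedly:
G(61) + D(96) → 157
C(113) + F(124) → 237
B(147) + A(155) → 302
157 + E(172) → 329
237 + 302 → 539
329 + 539 → 868
Total encoded bits = sum of merged weights = 157 + 237 + 302 + 329 + 539 + 868 = 2432.

2432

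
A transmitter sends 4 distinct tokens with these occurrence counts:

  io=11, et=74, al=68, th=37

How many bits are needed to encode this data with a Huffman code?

354

Merge the two smallest weights repeatedly:
combine io(11), th(37) → 48
combine 48, al(68) → 116
combine et(74), 116 → 190
Total encoded bits = sum of merged weights = 48 + 116 + 190 = 354.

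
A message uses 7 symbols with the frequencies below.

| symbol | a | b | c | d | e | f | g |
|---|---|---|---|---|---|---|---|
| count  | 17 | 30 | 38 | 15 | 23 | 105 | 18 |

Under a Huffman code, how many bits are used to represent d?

4

Huffman merges, smallest pair first:
combine d(15), a(17) → 32
combine g(18), e(23) → 41
combine b(30), 32 → 62
combine c(38), 41 → 79
combine 62, 79 → 141
combine f(105), 141 → 246
The subtree containing d is merged 4 times, so code length = 4.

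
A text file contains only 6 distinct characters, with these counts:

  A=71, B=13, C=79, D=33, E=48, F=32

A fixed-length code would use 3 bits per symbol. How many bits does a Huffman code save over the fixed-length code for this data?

Fixed-length: 3 bits × 276 symbols = 828 bits.
Huffman merges:
B(13) + F(32) → 45
D(33) + 45 → 78
E(48) + A(71) → 119
78 + C(79) → 157
119 + 157 → 276
Huffman total = 45 + 78 + 119 + 157 + 276 = 675 bits.
Saving = 828 − 675 = 153 bits.

153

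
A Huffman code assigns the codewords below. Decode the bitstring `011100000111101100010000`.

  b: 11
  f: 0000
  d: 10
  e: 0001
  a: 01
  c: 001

abfabdbef

Read left to right; each codeword is recognised as soon as it completes (prefix code):
  01→a | 11→b | 0000→f | 01→a | 11→b | 10→d | 11→b | 0001→e | 0000→f
Decoded message: abfabdbef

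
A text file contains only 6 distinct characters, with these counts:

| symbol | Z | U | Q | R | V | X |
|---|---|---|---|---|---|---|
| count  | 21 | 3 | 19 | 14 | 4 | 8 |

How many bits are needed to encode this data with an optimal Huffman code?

Build the Huffman tree bottom-up:
combine U(3), V(4) → 7
combine 7, X(8) → 15
combine R(14), 15 → 29
combine Q(19), Z(21) → 40
combine 29, 40 → 69
The encoded length is the sum of every internal node's weight: 7 + 15 + 29 + 40 + 69 = 160 bits.

160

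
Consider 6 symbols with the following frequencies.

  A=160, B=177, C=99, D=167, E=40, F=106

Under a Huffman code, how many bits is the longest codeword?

4

Merge the two lowest-weight nodes at each step:
combine E(40), C(99) → 139
combine F(106), 139 → 245
combine A(160), D(167) → 327
combine B(177), 245 → 422
combine 327, 422 → 749
The rarest symbols sit at the bottom; the longest codeword is 4 bits.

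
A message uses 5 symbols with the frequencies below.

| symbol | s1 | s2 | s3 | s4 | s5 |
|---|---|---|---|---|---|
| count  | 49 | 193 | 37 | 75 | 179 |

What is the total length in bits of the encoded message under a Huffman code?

Merge the two smallest weights repeatedly:
combine s3(37), s1(49) → 86
combine s4(75), 86 → 161
combine 161, s5(179) → 340
combine s2(193), 340 → 533
Each symbol's bit-cost is frequency × depth; summing gives 1120 bits (equivalently 86 + 161 + 340 + 533).

1120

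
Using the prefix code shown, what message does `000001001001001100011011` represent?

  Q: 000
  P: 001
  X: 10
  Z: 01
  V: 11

QPPPPXPXV

Read left to right; each codeword is recognised as soon as it completes (prefix code):
  000→Q | 001→P | 001→P | 001→P | 001→P | 10→X | 001→P | 10→X | 11→V
Decoded message: QPPPPXPXV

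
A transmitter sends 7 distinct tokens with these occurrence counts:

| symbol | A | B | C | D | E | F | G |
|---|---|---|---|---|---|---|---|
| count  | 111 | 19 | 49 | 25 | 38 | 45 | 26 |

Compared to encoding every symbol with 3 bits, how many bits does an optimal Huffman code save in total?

116

Fixed-length: 3 bits × 313 symbols = 939 bits.
Huffman merges:
combine B(19), D(25) → 44
combine G(26), E(38) → 64
combine 44, F(45) → 89
combine C(49), 64 → 113
combine 89, A(111) → 200
combine 113, 200 → 313
Huffman total = 44 + 64 + 89 + 113 + 200 + 313 = 823 bits.
Saving = 939 − 823 = 116 bits.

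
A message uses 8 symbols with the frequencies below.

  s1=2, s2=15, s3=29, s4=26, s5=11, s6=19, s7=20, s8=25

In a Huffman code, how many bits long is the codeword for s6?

3

Repeatedly merge the two smallest:
combine s1(2), s5(11) → 13
combine 13, s2(15) → 28
combine s6(19), s7(20) → 39
combine s8(25), s4(26) → 51
combine 28, s3(29) → 57
combine 39, 51 → 90
combine 57, 90 → 147
s6 sits 3 levels below the root, so its codeword is 3 bits.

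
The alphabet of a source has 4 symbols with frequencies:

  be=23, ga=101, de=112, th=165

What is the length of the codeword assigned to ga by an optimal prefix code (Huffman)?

3

Huffman merges, smallest pair first:
merge be(23) and ga(101): 124
merge de(112) and 124: 236
merge th(165) and 236: 401
ga sits 3 levels below the root, so its codeword is 3 bits.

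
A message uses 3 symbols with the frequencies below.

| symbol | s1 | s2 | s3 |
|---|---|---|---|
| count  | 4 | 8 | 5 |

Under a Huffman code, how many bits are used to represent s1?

2

Huffman merges, smallest pair first:
combine s1(4), s3(5) → 9
combine s2(8), 9 → 17
s1's leaf is at depth 2, giving a 2-bit codeword.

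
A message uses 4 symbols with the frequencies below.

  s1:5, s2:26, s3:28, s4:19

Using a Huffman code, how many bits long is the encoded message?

Merge the two smallest weights repeatedly:
combine s1(5), s4(19) → 24
combine 24, s2(26) → 50
combine s3(28), 50 → 78
Each symbol's bit-cost is frequency × depth; summing gives 152 bits (equivalently 24 + 50 + 78).

152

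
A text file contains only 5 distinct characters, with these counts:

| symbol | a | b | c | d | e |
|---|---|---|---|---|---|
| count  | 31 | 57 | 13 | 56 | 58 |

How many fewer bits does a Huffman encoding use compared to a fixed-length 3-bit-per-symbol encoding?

Fixed-length: 3 bits × 215 symbols = 645 bits.
Huffman merges:
c(13) + a(31) → 44
44 + d(56) → 100
b(57) + e(58) → 115
100 + 115 → 215
Huffman total = 44 + 100 + 115 + 215 = 474 bits.
Saving = 645 − 474 = 171 bits.

171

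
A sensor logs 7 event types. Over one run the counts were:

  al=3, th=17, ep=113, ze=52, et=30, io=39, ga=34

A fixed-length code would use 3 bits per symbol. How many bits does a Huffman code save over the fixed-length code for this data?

Fixed-length: 3 bits × 288 symbols = 864 bits.
Huffman merges:
combine al(3), th(17) → 20
combine 20, et(30) → 50
combine ga(34), io(39) → 73
combine 50, ze(52) → 102
combine 73, 102 → 175
combine ep(113), 175 → 288
Huffman total = 20 + 50 + 73 + 102 + 175 + 288 = 708 bits.
Saving = 864 − 708 = 156 bits.

156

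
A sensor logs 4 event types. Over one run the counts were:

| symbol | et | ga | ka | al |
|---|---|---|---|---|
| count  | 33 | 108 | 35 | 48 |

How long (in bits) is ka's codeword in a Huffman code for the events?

Huffman merges, smallest pair first:
et(33) + ka(35) → 68
al(48) + 68 → 116
ga(108) + 116 → 224
ka's leaf is at depth 3, giving a 3-bit codeword.

3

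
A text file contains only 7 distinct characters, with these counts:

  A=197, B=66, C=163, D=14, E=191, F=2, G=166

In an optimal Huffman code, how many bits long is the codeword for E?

Build the tree from the bottom:
combine F(2), D(14) → 16
combine 16, B(66) → 82
combine 82, C(163) → 245
combine G(166), E(191) → 357
combine A(197), 245 → 442
combine 357, 442 → 799
E's leaf is at depth 2, giving a 2-bit codeword.

2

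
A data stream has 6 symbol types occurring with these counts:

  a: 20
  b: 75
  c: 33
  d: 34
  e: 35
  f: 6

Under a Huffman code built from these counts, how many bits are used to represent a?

Build the tree from the bottom:
f(6) + a(20) → 26
26 + c(33) → 59
d(34) + e(35) → 69
59 + 69 → 128
b(75) + 128 → 203
a's leaf is at depth 4, giving a 4-bit codeword.

4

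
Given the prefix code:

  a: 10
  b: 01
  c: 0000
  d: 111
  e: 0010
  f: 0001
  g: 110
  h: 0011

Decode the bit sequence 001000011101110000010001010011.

efgdcbfbh

Read left to right; each codeword is recognised as soon as it completes (prefix code):
  0010→e | 0001→f | 110→g | 111→d | 0000→c | 01→b | 0001→f | 01→b | 0011→h
Decoded message: efgdcbfbh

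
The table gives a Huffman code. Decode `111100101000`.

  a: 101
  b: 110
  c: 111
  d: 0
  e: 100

Read left to right; each codeword is recognised as soon as it completes (prefix code):
  111→c | 100→e | 101→a | 0→d | 0→d | 0→d
Decoded message: ceaddd

ceaddd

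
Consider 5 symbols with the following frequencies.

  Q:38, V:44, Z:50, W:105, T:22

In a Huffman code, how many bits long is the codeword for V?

Repeatedly merge the two smallest:
T(22) + Q(38) → 60
V(44) + Z(50) → 94
60 + 94 → 154
W(105) + 154 → 259
V's leaf is at depth 3, giving a 3-bit codeword.

3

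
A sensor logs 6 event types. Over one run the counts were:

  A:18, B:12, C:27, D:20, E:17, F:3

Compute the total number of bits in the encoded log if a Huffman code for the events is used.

Greedily combine the two least-frequent nodes:
combine F(3), B(12) → 15
combine 15, E(17) → 32
combine A(18), D(20) → 38
combine C(27), 32 → 59
combine 38, 59 → 97
Total encoded bits = sum of merged weights = 15 + 32 + 38 + 59 + 97 = 241.

241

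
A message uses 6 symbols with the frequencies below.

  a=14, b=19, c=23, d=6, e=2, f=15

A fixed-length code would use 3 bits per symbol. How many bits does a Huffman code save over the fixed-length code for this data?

Fixed-length: 3 bits × 79 symbols = 237 bits.
Huffman merges:
merge e(2) and d(6): 8
merge 8 and a(14): 22
merge f(15) and b(19): 34
merge 22 and c(23): 45
merge 34 and 45: 79
Huffman total = 8 + 22 + 34 + 45 + 79 = 188 bits.
Saving = 237 − 188 = 49 bits.

49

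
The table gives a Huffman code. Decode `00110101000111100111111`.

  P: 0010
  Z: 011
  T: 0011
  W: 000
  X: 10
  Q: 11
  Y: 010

Read left to right; each codeword is recognised as soon as it completes (prefix code):
  0011→T | 010→Y | 10→X | 0011→T | 11→Q | 0011→T | 11→Q | 11→Q
Decoded message: TYXTQTQQ

TYXTQTQQ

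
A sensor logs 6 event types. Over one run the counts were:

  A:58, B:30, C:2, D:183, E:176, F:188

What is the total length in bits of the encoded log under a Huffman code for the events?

1396

Greedily combine the two least-frequent nodes:
merge C(2) and B(30): 32
merge 32 and A(58): 90
merge 90 and E(176): 266
merge D(183) and F(188): 371
merge 266 and 371: 637
Each symbol's bit-cost is frequency × depth; summing gives 1396 bits (equivalently 32 + 90 + 266 + 371 + 637).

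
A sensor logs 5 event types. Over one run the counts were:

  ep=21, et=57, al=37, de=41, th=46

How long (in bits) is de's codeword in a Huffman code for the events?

2

Repeatedly merge the two smallest:
combine ep(21), al(37) → 58
combine de(41), th(46) → 87
combine et(57), 58 → 115
combine 87, 115 → 202
The subtree containing de is merged 2 times, so code length = 2.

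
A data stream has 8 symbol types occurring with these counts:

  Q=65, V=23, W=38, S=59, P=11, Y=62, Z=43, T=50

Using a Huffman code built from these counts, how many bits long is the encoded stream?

1022

Greedily combine the two least-frequent nodes:
merge P(11) and V(23): 34
merge 34 and W(38): 72
merge Z(43) and T(50): 93
merge S(59) and Y(62): 121
merge Q(65) and 72: 137
merge 93 and 121: 214
merge 137 and 214: 351
Total encoded bits = sum of merged weights = 34 + 72 + 93 + 121 + 137 + 214 + 351 = 1022.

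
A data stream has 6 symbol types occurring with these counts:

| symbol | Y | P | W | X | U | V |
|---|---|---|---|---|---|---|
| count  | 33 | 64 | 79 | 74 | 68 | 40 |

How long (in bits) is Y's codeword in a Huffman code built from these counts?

3

Build the tree from the bottom:
merge Y(33) and V(40): 73
merge P(64) and U(68): 132
merge 73 and X(74): 147
merge W(79) and 132: 211
merge 147 and 211: 358
Y sits 3 levels below the root, so its codeword is 3 bits.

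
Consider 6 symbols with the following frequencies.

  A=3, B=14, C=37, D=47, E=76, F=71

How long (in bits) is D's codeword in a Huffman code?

Repeatedly merge the two smallest:
A(3) + B(14) → 17
17 + C(37) → 54
D(47) + 54 → 101
F(71) + E(76) → 147
101 + 147 → 248
D sits 2 levels below the root, so its codeword is 2 bits.

2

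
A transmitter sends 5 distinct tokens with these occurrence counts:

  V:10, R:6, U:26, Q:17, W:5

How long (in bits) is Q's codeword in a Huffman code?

2

Huffman merges, smallest pair first:
combine W(5), R(6) → 11
combine V(10), 11 → 21
combine Q(17), 21 → 38
combine U(26), 38 → 64
Q sits 2 levels below the root, so its codeword is 2 bits.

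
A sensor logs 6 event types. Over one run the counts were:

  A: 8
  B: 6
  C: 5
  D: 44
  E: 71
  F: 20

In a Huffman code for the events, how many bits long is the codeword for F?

Huffman merges, smallest pair first:
C(5) + B(6) → 11
A(8) + 11 → 19
19 + F(20) → 39
39 + D(44) → 83
E(71) + 83 → 154
The subtree containing F is merged 3 times, so code length = 3.

3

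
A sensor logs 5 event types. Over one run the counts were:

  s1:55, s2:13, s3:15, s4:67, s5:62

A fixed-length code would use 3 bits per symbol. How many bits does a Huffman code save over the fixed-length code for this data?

Fixed-length: 3 bits × 212 symbols = 636 bits.
Huffman merges:
combine s2(13), s3(15) → 28
combine 28, s1(55) → 83
combine s5(62), s4(67) → 129
combine 83, 129 → 212
Huffman total = 28 + 83 + 129 + 212 = 452 bits.
Saving = 636 − 452 = 184 bits.

184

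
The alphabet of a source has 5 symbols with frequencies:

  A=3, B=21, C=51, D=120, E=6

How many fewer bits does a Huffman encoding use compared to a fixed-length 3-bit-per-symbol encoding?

Fixed-length: 3 bits × 201 symbols = 603 bits.
Huffman merges:
merge A(3) and E(6): 9
merge 9 and B(21): 30
merge 30 and C(51): 81
merge 81 and D(120): 201
Huffman total = 9 + 30 + 81 + 201 = 321 bits.
Saving = 603 − 321 = 282 bits.

282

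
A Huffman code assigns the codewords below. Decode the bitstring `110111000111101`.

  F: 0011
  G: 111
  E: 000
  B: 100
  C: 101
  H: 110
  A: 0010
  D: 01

HGEGC

Read left to right; each codeword is recognised as soon as it completes (prefix code):
  110→H | 111→G | 000→E | 111→G | 101→C
Decoded message: HGEGC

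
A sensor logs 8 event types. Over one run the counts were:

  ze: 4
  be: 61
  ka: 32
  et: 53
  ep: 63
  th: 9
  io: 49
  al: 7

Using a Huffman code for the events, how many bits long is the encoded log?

Greedily combine the two least-frequent nodes:
combine ze(4), al(7) → 11
combine th(9), 11 → 20
combine 20, ka(32) → 52
combine io(49), 52 → 101
combine et(53), be(61) → 114
combine ep(63), 101 → 164
combine 114, 164 → 278
The encoded length is the sum of every internal node's weight: 11 + 20 + 52 + 101 + 114 + 164 + 278 = 740 bits.

740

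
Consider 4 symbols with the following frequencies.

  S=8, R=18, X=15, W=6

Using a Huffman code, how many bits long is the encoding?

90

Merge the two smallest weights repeatedly:
merge W(6) and S(8): 14
merge 14 and X(15): 29
merge R(18) and 29: 47
Each symbol's bit-cost is frequency × depth; summing gives 90 bits (equivalently 14 + 29 + 47).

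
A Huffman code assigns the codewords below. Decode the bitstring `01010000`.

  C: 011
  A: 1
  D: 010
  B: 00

Read left to right; each codeword is recognised as soon as it completes (prefix code):
  010→D | 1→A | 00→B | 00→B
Decoded message: DABB

DABB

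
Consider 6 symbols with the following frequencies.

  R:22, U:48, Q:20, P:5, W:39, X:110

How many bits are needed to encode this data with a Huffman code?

Build the Huffman tree bottom-up:
P(5) + Q(20) → 25
R(22) + 25 → 47
W(39) + 47 → 86
U(48) + 86 → 134
X(110) + 134 → 244
The encoded length is the sum of every internal node's weight: 25 + 47 + 86 + 134 + 244 = 536 bits.

536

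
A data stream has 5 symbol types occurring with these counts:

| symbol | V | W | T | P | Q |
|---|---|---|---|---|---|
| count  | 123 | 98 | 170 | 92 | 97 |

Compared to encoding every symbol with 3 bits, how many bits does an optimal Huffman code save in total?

391

Fixed-length: 3 bits × 580 symbols = 1740 bits.
Huffman merges:
merge P(92) and Q(97): 189
merge W(98) and V(123): 221
merge T(170) and 189: 359
merge 221 and 359: 580
Huffman total = 189 + 221 + 359 + 580 = 1349 bits.
Saving = 1740 − 1349 = 391 bits.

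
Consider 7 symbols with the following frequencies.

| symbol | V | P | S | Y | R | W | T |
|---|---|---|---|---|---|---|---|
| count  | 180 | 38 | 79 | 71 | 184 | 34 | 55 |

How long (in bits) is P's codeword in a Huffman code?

Repeatedly merge the two smallest:
W(34) + P(38) → 72
T(55) + Y(71) → 126
72 + S(79) → 151
126 + 151 → 277
V(180) + R(184) → 364
277 + 364 → 641
P's leaf is at depth 4, giving a 4-bit codeword.

4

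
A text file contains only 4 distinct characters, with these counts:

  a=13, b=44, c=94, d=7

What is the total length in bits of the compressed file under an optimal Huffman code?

Build the Huffman tree bottom-up:
combine d(7), a(13) → 20
combine 20, b(44) → 64
combine 64, c(94) → 158
Each symbol's bit-cost is frequency × depth; summing gives 242 bits (equivalently 20 + 64 + 158).

242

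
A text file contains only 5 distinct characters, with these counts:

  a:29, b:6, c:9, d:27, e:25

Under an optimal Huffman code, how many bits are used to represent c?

Repeatedly merge the two smallest:
combine b(6), c(9) → 15
combine 15, e(25) → 40
combine d(27), a(29) → 56
combine 40, 56 → 96
The subtree containing c is merged 3 times, so code length = 3.

3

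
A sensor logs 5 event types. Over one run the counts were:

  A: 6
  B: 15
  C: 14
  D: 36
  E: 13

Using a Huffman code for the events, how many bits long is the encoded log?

180

Greedily combine the two least-frequent nodes:
A(6) + E(13) → 19
C(14) + B(15) → 29
19 + 29 → 48
D(36) + 48 → 84
Total encoded bits = sum of merged weights = 19 + 29 + 48 + 84 = 180.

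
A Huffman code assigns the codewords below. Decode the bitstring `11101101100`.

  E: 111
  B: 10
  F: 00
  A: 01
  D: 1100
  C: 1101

EABD

Read left to right; each codeword is recognised as soon as it completes (prefix code):
  111→E | 01→A | 10→B | 1100→D
Decoded message: EABD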